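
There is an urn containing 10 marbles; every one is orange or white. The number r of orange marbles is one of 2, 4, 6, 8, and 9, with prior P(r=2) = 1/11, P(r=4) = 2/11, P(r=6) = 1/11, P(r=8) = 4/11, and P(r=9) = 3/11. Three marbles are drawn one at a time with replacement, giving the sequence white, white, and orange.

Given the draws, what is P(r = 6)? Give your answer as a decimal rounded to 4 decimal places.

The likelihood of the observed sequence under each hypothesis: P(data | r = 2) = (8/10)(8/10)(2/10) = 0.128; P(data | r = 4) = (6/10)(6/10)(4/10) = 0.144; P(data | r = 6) = (4/10)(4/10)(6/10) = 0.096; P(data | r = 8) = (2/10)(2/10)(8/10) = 0.032; P(data | r = 9) = (1/10)(1/10)(9/10) = 0.009.
The prior-weighted likelihoods are 1/11 · 0.128 = 0.011636, 2/11 · 0.144 = 0.026182, 1/11 · 0.096 = 0.0087273, 4/11 · 0.032 = 0.011636, 3/11 · 0.009 = 0.0024545; these sum to 0.060636.
By Bayes' rule, P(r = 6 | data) = (0.0087273) / (0.060636) = 0.14393.

0.1439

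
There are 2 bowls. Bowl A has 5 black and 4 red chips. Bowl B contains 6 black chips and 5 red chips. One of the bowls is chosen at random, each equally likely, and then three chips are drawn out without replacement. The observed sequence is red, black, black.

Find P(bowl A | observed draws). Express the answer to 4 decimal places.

Compute the likelihood of the observed sequence for each case: P(data | bowl A) = (4/9)(5/8)(4/7) = 0.15873; P(data | bowl B) = (5/11)(6/10)(5/9) = 0.15152.
Weighting by the prior gives 1/2 · 0.15873 = 0.079365, 1/2 · 0.15152 = 0.075758; these sum to 0.15512.
So P(bowl A | data) = (0.079365) / (0.15512) = 0.51163.

0.5116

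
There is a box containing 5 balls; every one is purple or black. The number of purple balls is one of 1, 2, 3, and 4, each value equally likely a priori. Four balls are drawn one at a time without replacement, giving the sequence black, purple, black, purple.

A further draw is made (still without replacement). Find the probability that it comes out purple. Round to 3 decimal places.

Compute the likelihood of the observed sequence for each case: P(data | r = 1) = (4/5)(1/4)(3/3)(0/2) = 0; P(data | r = 2) = (3/5)(2/4)(2/3)(1/2) = 1/10; P(data | r = 3) = (2/5)(3/4)(1/3)(2/2) = 1/10; P(data | r = 4) = (1/5)(4/4)(0/3) = 0.
The prior-weighted likelihoods are 1/4 · 0 = 0, 1/4 · 1/10 = 1/40, 1/4 · 1/10 = 1/40, 1/4 · 0 = 0; summing to 1/20.
The posterior is then P(r = 1 | data) = 0, P(r = 2 | data) = 1/2, P(r = 3 | data) = 1/2, P(r = 4 | data) = 0.
So P(purple next | data) = Σ P(purple next | H) P(H | data) = (0)(1/2) + (1)(1/2) = 1/2.

0.500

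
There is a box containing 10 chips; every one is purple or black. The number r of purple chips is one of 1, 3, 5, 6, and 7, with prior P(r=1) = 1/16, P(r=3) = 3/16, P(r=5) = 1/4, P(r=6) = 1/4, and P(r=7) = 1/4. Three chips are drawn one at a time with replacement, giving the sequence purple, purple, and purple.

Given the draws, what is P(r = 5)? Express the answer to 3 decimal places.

0.177

The likelihood of the observed sequence under each hypothesis: P(data | r = 1) = (1/10)(1/10)(1/10) = 0.001; P(data | r = 3) = (3/10)(3/10)(3/10) = 0.027; P(data | r = 5) = (5/10)(5/10)(5/10) = 0.125; P(data | r = 6) = (6/10)(6/10)(6/10) = 0.216; P(data | r = 7) = (7/10)(7/10)(7/10) = 0.343.
The prior-weighted likelihoods are 1/16 · 0.001 = 6.25e-05, 3/16 · 0.027 = 0.0050625, 1/4 · 0.125 = 0.03125, 1/4 · 0.216 = 0.054, 1/4 · 0.343 = 0.08575; these sum to 0.17613.
So P(r = 5 | data) = (0.03125) / (0.17613) = 0.17743.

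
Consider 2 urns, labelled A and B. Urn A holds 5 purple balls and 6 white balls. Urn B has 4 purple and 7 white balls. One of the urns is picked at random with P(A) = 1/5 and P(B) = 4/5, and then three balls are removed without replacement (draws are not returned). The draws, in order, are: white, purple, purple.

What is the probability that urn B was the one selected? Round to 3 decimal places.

The likelihood of the observed sequence under each hypothesis: P(data | urn A) = (6/11)(5/10)(4/9) = 4/33; P(data | urn B) = (7/11)(4/10)(3/9) = 14/165.
The prior-weighted likelihoods are 1/5 · 4/33 = 4/165, 4/5 · 14/165 = 56/825; these sum to 76/825.
So P(urn B | data) = (56/825) / (76/825) = 14/19.

0.737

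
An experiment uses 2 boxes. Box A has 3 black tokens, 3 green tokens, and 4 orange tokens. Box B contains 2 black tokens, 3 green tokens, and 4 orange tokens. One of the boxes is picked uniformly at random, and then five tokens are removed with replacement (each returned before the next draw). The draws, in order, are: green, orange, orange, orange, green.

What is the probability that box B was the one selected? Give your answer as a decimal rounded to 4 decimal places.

The likelihood of the observed sequence under each hypothesis: P(data | box A) = (3/10)(4/10)(4/10)(4/10)(3/10) = 0.00576; P(data | box B) = (3/9)(4/9)(4/9)(4/9)(3/9) = 0.0097546.
The prior-weighted likelihoods are 1/2 · 0.00576 = 0.00288, 1/2 · 0.0097546 = 0.0048773; these sum to 0.0077573.
By Bayes' rule, P(box B | data) = (0.0048773) / (0.0077573) = 0.62874.

0.6287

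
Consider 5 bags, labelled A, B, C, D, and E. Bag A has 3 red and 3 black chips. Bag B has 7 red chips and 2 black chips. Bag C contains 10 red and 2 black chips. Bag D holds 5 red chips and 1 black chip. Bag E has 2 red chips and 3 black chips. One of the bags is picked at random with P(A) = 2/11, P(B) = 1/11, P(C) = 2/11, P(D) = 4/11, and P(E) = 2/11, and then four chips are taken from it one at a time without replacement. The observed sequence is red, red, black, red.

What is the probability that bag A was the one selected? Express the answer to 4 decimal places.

0.0871

Compute the likelihood of the observed sequence for each case: P(data | bag A) = (3/6)(2/5)(3/4)(1/3) = 0.05; P(data | bag B) = (7/9)(6/8)(2/7)(5/6) = 0.13889; P(data | bag C) = (10/12)(9/11)(2/10)(8/9) = 0.12121; P(data | bag D) = (5/6)(4/5)(1/4)(3/3) = 0.16667; P(data | bag E) = (2/5)(1/4)(3/3)(0/2) = 0.
The prior-weighted likelihoods are 2/11 · 0.05 = 0.0090909, 1/11 · 0.13889 = 0.012626, 2/11 · 0.12121 = 0.022039, 4/11 · 0.16667 = 0.060606, 2/11 · 0 = 0; with total 0.10436.
By Bayes' rule, P(bag A | data) = (0.0090909) / (0.10436) = 0.08711.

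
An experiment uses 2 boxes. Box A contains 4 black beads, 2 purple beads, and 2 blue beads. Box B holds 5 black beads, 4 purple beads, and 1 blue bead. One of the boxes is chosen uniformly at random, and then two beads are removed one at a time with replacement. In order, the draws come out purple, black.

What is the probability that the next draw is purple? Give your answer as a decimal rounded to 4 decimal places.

0.3423

Compute the likelihood of the observed sequence for each case: P(data | box A) = (2/8)(4/8) = 1/8; P(data | box B) = (4/10)(5/10) = 1/5.
Multiplying each by its prior: 1/2 · 1/8 = 1/16, 1/2 · 1/5 = 1/10; with total 13/80.
The posterior is then P(box A | data) = 5/13, P(box B | data) = 8/13.
Averaging over the posterior, P(purple next | data) = (1/4)(5/13) + (2/5)(8/13) = 89/260.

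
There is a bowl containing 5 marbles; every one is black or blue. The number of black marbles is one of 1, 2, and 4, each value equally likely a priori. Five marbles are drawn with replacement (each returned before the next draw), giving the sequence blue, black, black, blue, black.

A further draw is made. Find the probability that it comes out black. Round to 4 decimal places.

The likelihood of the observed sequence under each hypothesis: P(data | r = 1) = (4/5)(1/5)(1/5)(4/5)(1/5) = 0.00512; P(data | r = 2) = (3/5)(2/5)(2/5)(3/5)(2/5) = 0.02304; P(data | r = 4) = (1/5)(4/5)(4/5)(1/5)(4/5) = 0.02048.
The prior-weighted likelihoods are 1/3 · 0.00512 = 0.0017067, 1/3 · 0.02304 = 0.00768, 1/3 · 0.02048 = 0.0068267; with total 0.016213.
The posterior is then P(r = 1 | data) = 0.10526, P(r = 2 | data) = 0.47368, P(r = 4 | data) = 0.42105.
So P(black next | data) = Σ P(black next | H) P(H | data) = (1/5)(0.10526) + (2/5)(0.47368) + (4/5)(0.42105) = 0.54737.

0.5474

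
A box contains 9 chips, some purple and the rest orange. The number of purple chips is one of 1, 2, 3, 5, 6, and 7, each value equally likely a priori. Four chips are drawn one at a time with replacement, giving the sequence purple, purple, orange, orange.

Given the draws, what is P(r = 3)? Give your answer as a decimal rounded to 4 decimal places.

0.2154

The likelihood of the observed sequence under each hypothesis: P(data | r = 1) = (1/9)(1/9)(8/9)(8/9) = 0.0097546; P(data | r = 2) = (2/9)(2/9)(7/9)(7/9) = 0.029873; P(data | r = 3) = (3/9)(3/9)(6/9)(6/9) = 0.049383; P(data | r = 5) = (5/9)(5/9)(4/9)(4/9) = 0.060966; P(data | r = 6) = (6/9)(6/9)(3/9)(3/9) = 0.049383; P(data | r = 7) = (7/9)(7/9)(2/9)(2/9) = 0.029873.
The prior-weighted likelihoods are 1/6 · 0.0097546 = 0.0016258, 1/6 · 0.029873 = 0.0049789, 1/6 · 0.049383 = 0.0082305, 1/6 · 0.060966 = 0.010161, 1/6 · 0.049383 = 0.0082305, 1/6 · 0.029873 = 0.0049789; these sum to 0.038206.
By Bayes' rule, P(r = 3 | data) = (0.0082305) / (0.038206) = 0.21543.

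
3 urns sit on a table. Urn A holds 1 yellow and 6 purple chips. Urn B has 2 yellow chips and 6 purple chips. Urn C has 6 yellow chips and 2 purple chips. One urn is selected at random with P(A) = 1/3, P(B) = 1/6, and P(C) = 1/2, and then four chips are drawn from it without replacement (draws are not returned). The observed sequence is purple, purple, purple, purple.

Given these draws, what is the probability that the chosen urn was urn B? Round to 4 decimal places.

0.2000

Compute the likelihood of the observed sequence for each case: P(data | urn A) = (6/7)(5/6)(4/5)(3/4) = 3/7; P(data | urn B) = (6/8)(5/7)(4/6)(3/5) = 3/14; P(data | urn C) = (2/8)(1/7)(0/6) = 0.
Weighting by the prior gives 1/3 · 3/7 = 1/7, 1/6 · 3/14 = 1/28, 1/2 · 0 = 0; summing to 5/28.
Hence P(urn B | data) = (1/28) / (5/28) = 1/5.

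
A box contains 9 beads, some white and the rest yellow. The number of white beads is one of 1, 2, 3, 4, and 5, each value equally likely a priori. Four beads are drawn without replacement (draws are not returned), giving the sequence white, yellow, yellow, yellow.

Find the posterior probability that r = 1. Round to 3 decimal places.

0.228

Under each hypothesis, the probability of the observed sequence is: P(data | r = 1) = (1/9)(8/8)(7/7)(6/6) = 1/9; P(data | r = 2) = (2/9)(7/8)(6/7)(5/6) = 5/36; P(data | r = 3) = (3/9)(6/8)(5/7)(4/6) = 5/42; P(data | r = 4) = (4/9)(5/8)(4/7)(3/6) = 5/63; P(data | r = 5) = (5/9)(4/8)(3/7)(2/6) = 5/126.
The prior-weighted likelihoods are 1/5 · 1/9 = 1/45, 1/5 · 5/36 = 1/36, 1/5 · 5/42 = 1/42, 1/5 · 5/63 = 1/63, 1/5 · 5/126 = 1/126; with total 41/420.
Hence P(r = 1 | data) = (1/45) / (41/420) = 28/123.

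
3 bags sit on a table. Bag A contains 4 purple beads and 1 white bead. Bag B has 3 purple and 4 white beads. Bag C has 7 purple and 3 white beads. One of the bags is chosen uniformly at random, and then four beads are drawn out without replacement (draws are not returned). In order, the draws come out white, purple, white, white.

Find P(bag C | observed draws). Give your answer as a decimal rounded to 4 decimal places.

0.0886

Compute the likelihood of the observed sequence for each case: P(data | bag A) = (1/5)(4/4)(0/3) = 0; P(data | bag B) = (4/7)(3/6)(3/5)(2/4) = 0.085714; P(data | bag C) = (3/10)(7/9)(2/8)(1/7) = 0.0083333.
Weighting by the prior gives 1/3 · 0 = 0, 1/3 · 0.085714 = 0.028571, 1/3 · 0.0083333 = 0.0027778; these sum to 0.031349.
Therefore the posterior P(bag C | data) = (0.0027778) / (0.031349) = 0.088608.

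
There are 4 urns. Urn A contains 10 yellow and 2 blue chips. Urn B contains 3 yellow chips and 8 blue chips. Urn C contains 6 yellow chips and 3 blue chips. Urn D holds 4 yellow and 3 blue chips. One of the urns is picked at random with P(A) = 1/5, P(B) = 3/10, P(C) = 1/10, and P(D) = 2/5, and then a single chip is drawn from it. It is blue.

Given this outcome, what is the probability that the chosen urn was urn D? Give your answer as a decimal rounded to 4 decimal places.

Under each hypothesis, the probability of this draw is: P(data | urn A) = (2/12) = 0.16667; P(data | urn B) = (8/11) = 0.72727; P(data | urn C) = (3/9) = 0.33333; P(data | urn D) = (3/7) = 0.42857.
The prior-weighted likelihoods are 1/5 · 0.16667 = 0.033333, 3/10 · 0.72727 = 0.21818, 1/10 · 0.33333 = 0.033333, 2/5 · 0.42857 = 0.17143; with total 0.45628.
So P(urn D | data) = (0.17143) / (0.45628) = 0.37571.

0.3757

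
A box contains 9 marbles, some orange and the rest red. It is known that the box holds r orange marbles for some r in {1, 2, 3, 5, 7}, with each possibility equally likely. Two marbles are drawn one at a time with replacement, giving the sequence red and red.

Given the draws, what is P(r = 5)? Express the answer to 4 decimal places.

For each hypothesis, P(data | H) works out to: P(data | r = 1) = (8/9)(8/9) = 64/81; P(data | r = 2) = (7/9)(7/9) = 49/81; P(data | r = 3) = (6/9)(6/9) = 4/9; P(data | r = 5) = (4/9)(4/9) = 16/81; P(data | r = 7) = (2/9)(2/9) = 4/81.
Multiplying each by its prior: 1/5 · 64/81 = 64/405, 1/5 · 49/81 = 49/405, 1/5 · 4/9 = 4/45, 1/5 · 16/81 = 16/405, 1/5 · 4/81 = 4/405; these sum to 169/405.
Hence P(r = 5 | data) = (16/405) / (169/405) = 16/169.

0.0947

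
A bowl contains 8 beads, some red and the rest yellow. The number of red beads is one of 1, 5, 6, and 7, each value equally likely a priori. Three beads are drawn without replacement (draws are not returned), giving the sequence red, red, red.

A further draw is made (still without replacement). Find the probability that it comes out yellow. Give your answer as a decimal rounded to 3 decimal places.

Under each hypothesis, the probability of the observed sequence is: P(data | r = 1) = (1/8)(0/7) = 0; P(data | r = 5) = (5/8)(4/7)(3/6) = 5/28; P(data | r = 6) = (6/8)(5/7)(4/6) = 5/14; P(data | r = 7) = (7/8)(6/7)(5/6) = 5/8.
Multiplying each by its prior: 1/4 · 0 = 0, 1/4 · 5/28 = 5/112, 1/4 · 5/14 = 5/56, 1/4 · 5/8 = 5/32; summing to 65/224.
Dividing through by the total gives posterior P(r = 1 | data) = 0, P(r = 5 | data) = 2/13, P(r = 6 | data) = 4/13, P(r = 7 | data) = 7/13.
The predictive probability is P(yellow next | data) = (3/5)(2/13) + (2/5)(4/13) + (1/5)(7/13) = 21/65.

0.323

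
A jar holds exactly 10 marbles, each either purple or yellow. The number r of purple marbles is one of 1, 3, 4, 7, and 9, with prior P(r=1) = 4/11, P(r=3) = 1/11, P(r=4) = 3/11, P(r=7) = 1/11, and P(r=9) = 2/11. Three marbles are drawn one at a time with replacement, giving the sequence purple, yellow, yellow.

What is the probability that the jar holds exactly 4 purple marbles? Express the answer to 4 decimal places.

0.4390

Compute the likelihood of the observed sequence for each case: P(data | r = 1) = (1/10)(9/10)(9/10) = 0.081; P(data | r = 3) = (3/10)(7/10)(7/10) = 0.147; P(data | r = 4) = (4/10)(6/10)(6/10) = 0.144; P(data | r = 7) = (7/10)(3/10)(3/10) = 0.063; P(data | r = 9) = (9/10)(1/10)(1/10) = 0.009.
Weighting by the prior gives 4/11 · 0.081 = 0.029455, 1/11 · 0.147 = 0.013364, 3/11 · 0.144 = 0.039273, 1/11 · 0.063 = 0.0057273, 2/11 · 0.009 = 0.0016364; these sum to 0.089455.
So P(r = 4 | data) = (0.039273) / (0.089455) = 0.43902.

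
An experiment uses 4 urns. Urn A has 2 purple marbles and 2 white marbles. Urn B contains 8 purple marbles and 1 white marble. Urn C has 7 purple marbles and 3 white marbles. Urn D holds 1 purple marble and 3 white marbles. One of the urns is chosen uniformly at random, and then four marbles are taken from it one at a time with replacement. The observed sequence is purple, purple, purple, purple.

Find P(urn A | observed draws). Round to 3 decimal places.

Compute the likelihood of the observed sequence for each case: P(data | urn A) = (2/4)(2/4)(2/4)(2/4) = 0.0625; P(data | urn B) = (8/9)(8/9)(8/9)(8/9) = 0.6243; P(data | urn C) = (7/10)(7/10)(7/10)(7/10) = 0.2401; P(data | urn D) = (1/4)(1/4)(1/4)(1/4) = 0.0039062.
Multiplying each by its prior: 1/4 · 0.0625 = 0.015625, 1/4 · 0.6243 = 0.15607, 1/4 · 0.2401 = 0.060025, 1/4 · 0.0039062 = 0.00097656; these sum to 0.2327.
Hence P(urn A | data) = (0.015625) / (0.2327) = 0.067146.

0.067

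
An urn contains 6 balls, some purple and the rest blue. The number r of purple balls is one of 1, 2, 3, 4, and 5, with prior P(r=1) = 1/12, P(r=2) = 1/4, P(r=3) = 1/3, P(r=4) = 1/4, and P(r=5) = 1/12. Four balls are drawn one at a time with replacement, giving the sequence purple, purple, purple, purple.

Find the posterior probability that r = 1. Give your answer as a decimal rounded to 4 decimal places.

0.0006

Compute the likelihood of the observed sequence for each case: P(data | r = 1) = (1/6)(1/6)(1/6)(1/6) = 0.0007716; P(data | r = 2) = (2/6)(2/6)(2/6)(2/6) = 0.012346; P(data | r = 3) = (3/6)(3/6)(3/6)(3/6) = 0.0625; P(data | r = 4) = (4/6)(4/6)(4/6)(4/6) = 0.19753; P(data | r = 5) = (5/6)(5/6)(5/6)(5/6) = 0.48225.
Weighting by the prior gives 1/12 · 0.0007716 = 6.43e-05, 1/4 · 0.012346 = 0.0030864, 1/3 · 0.0625 = 0.020833, 1/4 · 0.19753 = 0.049383, 1/12 · 0.48225 = 0.040188; these sum to 0.11355.
Therefore the posterior P(r = 1 | data) = (6.43e-05) / (0.11355) = 0.00056625.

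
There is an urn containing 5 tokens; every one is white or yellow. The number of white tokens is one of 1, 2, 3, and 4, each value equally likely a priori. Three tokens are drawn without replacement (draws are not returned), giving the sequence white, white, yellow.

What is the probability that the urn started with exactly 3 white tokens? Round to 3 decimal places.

0.400

The likelihood of the observed sequence under each hypothesis: P(data | r = 1) = (1/5)(0/4) = 0; P(data | r = 2) = (2/5)(1/4)(3/3) = 1/10; P(data | r = 3) = (3/5)(2/4)(2/3) = 1/5; P(data | r = 4) = (4/5)(3/4)(1/3) = 1/5.
The prior-weighted likelihoods are 1/4 · 0 = 0, 1/4 · 1/10 = 1/40, 1/4 · 1/5 = 1/20, 1/4 · 1/5 = 1/20; with total 1/8.
Therefore the posterior P(r = 3 | data) = (1/20) / (1/8) = 2/5.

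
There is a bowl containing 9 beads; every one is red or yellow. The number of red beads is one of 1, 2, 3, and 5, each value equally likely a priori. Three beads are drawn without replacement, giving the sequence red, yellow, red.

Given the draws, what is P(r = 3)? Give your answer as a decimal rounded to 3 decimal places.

Under each hypothesis, the probability of the observed sequence is: P(data | r = 1) = (1/9)(8/8)(0/7) = 0; P(data | r = 2) = (2/9)(7/8)(1/7) = 0.027778; P(data | r = 3) = (3/9)(6/8)(2/7) = 0.071429; P(data | r = 5) = (5/9)(4/8)(4/7) = 0.15873.
Multiplying each by its prior: 1/4 · 0 = 0, 1/4 · 0.027778 = 0.0069444, 1/4 · 0.071429 = 0.017857, 1/4 · 0.15873 = 0.039683; with total 0.064484.
So P(r = 3 | data) = (0.017857) / (0.064484) = 0.27692.

0.277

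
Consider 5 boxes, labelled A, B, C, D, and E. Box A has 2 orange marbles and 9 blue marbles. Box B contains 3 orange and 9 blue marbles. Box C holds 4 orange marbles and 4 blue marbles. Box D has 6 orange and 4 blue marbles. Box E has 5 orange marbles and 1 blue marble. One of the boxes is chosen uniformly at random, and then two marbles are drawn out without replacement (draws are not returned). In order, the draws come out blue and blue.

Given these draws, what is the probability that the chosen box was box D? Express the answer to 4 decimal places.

0.0862

For each hypothesis, P(data | H) works out to: P(data | box A) = (9/11)(8/10) = 36/55; P(data | box B) = (9/12)(8/11) = 6/11; P(data | box C) = (4/8)(3/7) = 3/14; P(data | box D) = (4/10)(3/9) = 2/15; P(data | box E) = (1/6)(0/5) = 0.
The prior-weighted likelihoods are 1/5 · 36/55 = 36/275, 1/5 · 6/11 = 6/55, 1/5 · 3/14 = 3/70, 1/5 · 2/15 = 2/75, 1/5 · 0 = 0; with total 13/42.
Hence P(box D | data) = (2/75) / (13/42) = 28/325.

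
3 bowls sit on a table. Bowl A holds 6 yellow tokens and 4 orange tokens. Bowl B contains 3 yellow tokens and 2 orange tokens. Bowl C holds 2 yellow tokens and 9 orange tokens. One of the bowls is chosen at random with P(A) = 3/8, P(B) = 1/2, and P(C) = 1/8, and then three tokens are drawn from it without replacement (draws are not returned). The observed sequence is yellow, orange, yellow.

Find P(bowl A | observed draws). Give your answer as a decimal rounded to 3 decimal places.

The likelihood of the observed sequence under each hypothesis: P(data | bowl A) = (6/10)(4/9)(5/8) = 1/6; P(data | bowl B) = (3/5)(2/4)(2/3) = 1/5; P(data | bowl C) = (2/11)(9/10)(1/9) = 1/55.
Weighting by the prior gives 3/8 · 1/6 = 1/16, 1/2 · 1/5 = 1/10, 1/8 · 1/55 = 1/440; with total 29/176.
By Bayes' rule, P(bowl A | data) = (1/16) / (29/176) = 11/29.

0.379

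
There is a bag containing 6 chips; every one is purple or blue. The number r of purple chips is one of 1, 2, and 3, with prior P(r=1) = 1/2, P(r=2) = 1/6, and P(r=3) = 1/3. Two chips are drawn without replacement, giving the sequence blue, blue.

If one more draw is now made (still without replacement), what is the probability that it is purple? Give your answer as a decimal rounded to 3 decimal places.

For each hypothesis, P(data | H) works out to: P(data | r = 1) = (5/6)(4/5) = 2/3; P(data | r = 2) = (4/6)(3/5) = 2/5; P(data | r = 3) = (3/6)(2/5) = 1/5.
Weighting by the prior gives 1/2 · 2/3 = 1/3, 1/6 · 2/5 = 1/15, 1/3 · 1/5 = 1/15; summing to 7/15.
The posterior is then P(r = 1 | data) = 5/7, P(r = 2 | data) = 1/7, P(r = 3 | data) = 1/7.
So P(purple next | data) = Σ P(purple next | H) P(H | data) = (1/4)(5/7) + (1/2)(1/7) + (3/4)(1/7) = 5/14.

0.357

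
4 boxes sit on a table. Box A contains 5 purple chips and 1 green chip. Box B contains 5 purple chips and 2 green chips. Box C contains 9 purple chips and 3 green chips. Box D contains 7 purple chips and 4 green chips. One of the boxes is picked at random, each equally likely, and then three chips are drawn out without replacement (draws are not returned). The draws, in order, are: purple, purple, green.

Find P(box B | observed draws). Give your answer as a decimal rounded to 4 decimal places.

The likelihood of the observed sequence under each hypothesis: P(data | box A) = (5/6)(4/5)(1/4) = 1/6; P(data | box B) = (5/7)(4/6)(2/5) = 4/21; P(data | box C) = (9/12)(8/11)(3/10) = 9/55; P(data | box D) = (7/11)(6/10)(4/9) = 28/165.
Weighting by the prior gives 1/4 · 1/6 = 1/24, 1/4 · 4/21 = 1/21, 1/4 · 9/55 = 9/220, 1/4 · 28/165 = 7/165; these sum to 29/168.
Therefore the posterior P(box B | data) = (1/21) / (29/168) = 8/29.

0.2759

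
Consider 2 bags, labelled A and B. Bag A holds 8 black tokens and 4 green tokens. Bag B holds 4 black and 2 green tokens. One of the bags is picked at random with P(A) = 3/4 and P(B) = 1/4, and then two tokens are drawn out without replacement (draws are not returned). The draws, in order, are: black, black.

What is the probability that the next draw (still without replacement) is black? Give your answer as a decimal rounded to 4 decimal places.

0.5761

The likelihood of the observed sequence under each hypothesis: P(data | bag A) = (8/12)(7/11) = 14/33; P(data | bag B) = (4/6)(3/5) = 2/5.
Weighting by the prior gives 3/4 · 14/33 = 7/22, 1/4 · 2/5 = 1/10; summing to 23/55.
The posterior is then P(bag A | data) = 35/46, P(bag B | data) = 11/46.
So P(black next | data) = Σ P(black next | H) P(H | data) = (3/5)(35/46) + (1/2)(11/46) = 53/92.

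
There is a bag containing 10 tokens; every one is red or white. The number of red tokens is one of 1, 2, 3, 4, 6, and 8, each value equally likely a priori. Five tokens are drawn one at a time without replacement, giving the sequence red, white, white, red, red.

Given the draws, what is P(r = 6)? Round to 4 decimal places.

Under each hypothesis, the probability of the observed sequence is: P(data | r = 1) = (1/10)(9/9)(8/8)(0/7) = 0; P(data | r = 2) = (2/10)(8/9)(7/8)(1/7)(0/6) = 0; P(data | r = 3) = (3/10)(7/9)(6/8)(2/7)(1/6) = 0.0083333; P(data | r = 4) = (4/10)(6/9)(5/8)(3/7)(2/6) = 0.02381; P(data | r = 6) = (6/10)(4/9)(3/8)(5/7)(4/6) = 0.047619; P(data | r = 8) = (8/10)(2/9)(1/8)(7/7)(6/6) = 0.022222.
The prior-weighted likelihoods are 1/6 · 0 = 0, 1/6 · 0 = 0, 1/6 · 0.0083333 = 0.0013889, 1/6 · 0.02381 = 0.0039683, 1/6 · 0.047619 = 0.0079365, 1/6 · 0.022222 = 0.0037037; summing to 0.016997.
Therefore the posterior P(r = 6 | data) = (0.0079365) / (0.016997) = 0.46693.

0.4669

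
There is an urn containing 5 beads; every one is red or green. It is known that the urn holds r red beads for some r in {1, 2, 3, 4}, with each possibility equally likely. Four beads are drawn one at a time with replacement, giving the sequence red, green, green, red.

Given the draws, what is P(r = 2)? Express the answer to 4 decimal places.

0.3462

Compute the likelihood of the observed sequence for each case: P(data | r = 1) = (1/5)(4/5)(4/5)(1/5) = 16/625; P(data | r = 2) = (2/5)(3/5)(3/5)(2/5) = 36/625; P(data | r = 3) = (3/5)(2/5)(2/5)(3/5) = 36/625; P(data | r = 4) = (4/5)(1/5)(1/5)(4/5) = 16/625.
The prior-weighted likelihoods are 1/4 · 16/625 = 4/625, 1/4 · 36/625 = 9/625, 1/4 · 36/625 = 9/625, 1/4 · 16/625 = 4/625; these sum to 26/625.
Therefore the posterior P(r = 2 | data) = (9/625) / (26/625) = 9/26.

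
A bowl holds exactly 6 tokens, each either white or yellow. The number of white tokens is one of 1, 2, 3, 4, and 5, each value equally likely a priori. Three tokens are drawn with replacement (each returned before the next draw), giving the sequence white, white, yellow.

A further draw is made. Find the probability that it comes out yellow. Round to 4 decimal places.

0.4111

Under each hypothesis, the probability of the observed sequence is: P(data | r = 1) = (1/6)(1/6)(5/6) = 5/216; P(data | r = 2) = (2/6)(2/6)(4/6) = 2/27; P(data | r = 3) = (3/6)(3/6)(3/6) = 1/8; P(data | r = 4) = (4/6)(4/6)(2/6) = 4/27; P(data | r = 5) = (5/6)(5/6)(1/6) = 25/216.
Weighting by the prior gives 1/5 · 5/216 = 1/216, 1/5 · 2/27 = 2/135, 1/5 · 1/8 = 1/40, 1/5 · 4/27 = 4/135, 1/5 · 25/216 = 5/216; summing to 7/72.
The posterior is then P(r = 1 | data) = 1/21, P(r = 2 | data) = 16/105, P(r = 3 | data) = 9/35, P(r = 4 | data) = 32/105, P(r = 5 | data) = 5/21.
The predictive probability is P(yellow next | data) = (5/6)(1/21) + (2/3)(16/105) + (1/2)(9/35) + (1/3)(32/105) + (1/6)(5/21) = 37/90.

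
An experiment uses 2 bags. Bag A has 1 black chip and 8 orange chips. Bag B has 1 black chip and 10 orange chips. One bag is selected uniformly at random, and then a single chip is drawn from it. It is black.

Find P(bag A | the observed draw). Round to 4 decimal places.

For each hypothesis, P(data | H) works out to: P(data | bag A) = (1/9) = 1/9; P(data | bag B) = (1/11) = 1/11.
The prior-weighted likelihoods are 1/2 · 1/9 = 1/18, 1/2 · 1/11 = 1/22; summing to 10/99.
Hence P(bag A | data) = (1/18) / (10/99) = 11/20.

0.5500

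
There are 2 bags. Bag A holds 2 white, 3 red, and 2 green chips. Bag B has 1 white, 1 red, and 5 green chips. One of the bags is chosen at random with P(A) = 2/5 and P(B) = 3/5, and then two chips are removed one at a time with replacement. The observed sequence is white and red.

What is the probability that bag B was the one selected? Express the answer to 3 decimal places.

0.200

Under each hypothesis, the probability of the observed sequence is: P(data | bag A) = (2/7)(3/7) = 6/49; P(data | bag B) = (1/7)(1/7) = 1/49.
Weighting by the prior gives 2/5 · 6/49 = 12/245, 3/5 · 1/49 = 3/245; summing to 3/49.
So P(bag B | data) = (3/245) / (3/49) = 1/5.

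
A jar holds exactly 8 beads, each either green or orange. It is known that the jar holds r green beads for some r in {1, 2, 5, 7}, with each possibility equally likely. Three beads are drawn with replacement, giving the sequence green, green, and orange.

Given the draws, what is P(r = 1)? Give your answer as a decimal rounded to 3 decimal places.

0.045

For each hypothesis, P(data | H) works out to: P(data | r = 1) = (1/8)(1/8)(7/8) = 0.013672; P(data | r = 2) = (2/8)(2/8)(6/8) = 0.046875; P(data | r = 5) = (5/8)(5/8)(3/8) = 0.14648; P(data | r = 7) = (7/8)(7/8)(1/8) = 0.095703.
The prior-weighted likelihoods are 1/4 · 0.013672 = 0.003418, 1/4 · 0.046875 = 0.011719, 1/4 · 0.14648 = 0.036621, 1/4 · 0.095703 = 0.023926; with total 0.075684.
Therefore the posterior P(r = 1 | data) = (0.003418) / (0.075684) = 0.045161.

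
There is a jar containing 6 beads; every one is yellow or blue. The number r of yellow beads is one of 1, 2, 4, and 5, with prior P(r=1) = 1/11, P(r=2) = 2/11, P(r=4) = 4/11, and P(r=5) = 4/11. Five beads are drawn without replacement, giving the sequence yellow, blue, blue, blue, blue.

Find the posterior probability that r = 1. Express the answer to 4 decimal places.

0.5556

Compute the likelihood of the observed sequence for each case: P(data | r = 1) = (1/6)(5/5)(4/4)(3/3)(2/2) = 1/6; P(data | r = 2) = (2/6)(4/5)(3/4)(2/3)(1/2) = 1/15; P(data | r = 4) = (4/6)(2/5)(1/4)(0/3) = 0; P(data | r = 5) = (5/6)(1/5)(0/4) = 0.
Weighting by the prior gives 1/11 · 1/6 = 1/66, 2/11 · 1/15 = 2/165, 4/11 · 0 = 0, 4/11 · 0 = 0; summing to 3/110.
Therefore the posterior P(r = 1 | data) = (1/66) / (3/110) = 5/9.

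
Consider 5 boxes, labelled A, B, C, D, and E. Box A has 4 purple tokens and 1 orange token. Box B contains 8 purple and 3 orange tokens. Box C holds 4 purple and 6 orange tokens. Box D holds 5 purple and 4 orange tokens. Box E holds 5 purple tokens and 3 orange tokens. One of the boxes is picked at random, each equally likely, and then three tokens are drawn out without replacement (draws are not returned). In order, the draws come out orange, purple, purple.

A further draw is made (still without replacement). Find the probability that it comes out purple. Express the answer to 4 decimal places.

Compute the likelihood of the observed sequence for each case: P(data | box A) = (1/5)(4/4)(3/3) = 0.2; P(data | box B) = (3/11)(8/10)(7/9) = 0.1697; P(data | box C) = (6/10)(4/9)(3/8) = 0.1; P(data | box D) = (4/9)(5/8)(4/7) = 0.15873; P(data | box E) = (3/8)(5/7)(4/6) = 0.17857.
The prior-weighted likelihoods are 1/5 · 0.2 = 0.04, 1/5 · 0.1697 = 0.033939, 1/5 · 0.1 = 0.02, 1/5 · 0.15873 = 0.031746, 1/5 · 0.17857 = 0.035714; these sum to 0.1614.
The posterior is then P(box A | data) = 0.24783, P(box B | data) = 0.21028, P(box C | data) = 0.12392, P(box D | data) = 0.19669, P(box E | data) = 0.22128.
The predictive probability is P(purple next | data) = (1)(0.24783) + (3/4)(0.21028) + (2/7)(0.12392) + (1/2)(0.19669) + (3/5)(0.22128) = 0.67206.

0.6721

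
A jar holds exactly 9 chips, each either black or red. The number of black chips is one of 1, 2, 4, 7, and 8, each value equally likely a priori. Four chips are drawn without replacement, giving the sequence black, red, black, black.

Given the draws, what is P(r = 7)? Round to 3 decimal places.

0.479

Under each hypothesis, the probability of the observed sequence is: P(data | r = 1) = (1/9)(8/8)(0/7) = 0; P(data | r = 2) = (2/9)(7/8)(1/7)(0/6) = 0; P(data | r = 4) = (4/9)(5/8)(3/7)(2/6) = 0.039683; P(data | r = 7) = (7/9)(2/8)(6/7)(5/6) = 0.13889; P(data | r = 8) = (8/9)(1/8)(7/7)(6/6) = 0.11111.
Multiplying each by its prior: 1/5 · 0 = 0, 1/5 · 0 = 0, 1/5 · 0.039683 = 0.0079365, 1/5 · 0.13889 = 0.027778, 1/5 · 0.11111 = 0.022222; summing to 0.057937.
Therefore the posterior P(r = 7 | data) = (0.027778) / (0.057937) = 0.47945.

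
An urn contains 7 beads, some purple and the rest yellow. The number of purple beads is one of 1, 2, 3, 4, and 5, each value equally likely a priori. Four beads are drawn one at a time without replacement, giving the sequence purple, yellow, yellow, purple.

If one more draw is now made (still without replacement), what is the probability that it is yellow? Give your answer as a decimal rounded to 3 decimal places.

0.500

Under each hypothesis, the probability of the observed sequence is: P(data | r = 1) = (1/7)(6/6)(5/5)(0/4) = 0; P(data | r = 2) = (2/7)(5/6)(4/5)(1/4) = 1/21; P(data | r = 3) = (3/7)(4/6)(3/5)(2/4) = 3/35; P(data | r = 4) = (4/7)(3/6)(2/5)(3/4) = 3/35; P(data | r = 5) = (5/7)(2/6)(1/5)(4/4) = 1/21.
Weighting by the prior gives 1/5 · 0 = 0, 1/5 · 1/21 = 1/105, 1/5 · 3/35 = 3/175, 1/5 · 3/35 = 3/175, 1/5 · 1/21 = 1/105; these sum to 4/75.
Normalising, the posterior is P(r = 1 | data) = 0, P(r = 2 | data) = 5/28, P(r = 3 | data) = 9/28, P(r = 4 | data) = 9/28, P(r = 5 | data) = 5/28.
So P(yellow next | data) = Σ P(yellow next | H) P(H | data) = (1)(5/28) + (2/3)(9/28) + (1/3)(9/28) + (0)(5/28) = 1/2.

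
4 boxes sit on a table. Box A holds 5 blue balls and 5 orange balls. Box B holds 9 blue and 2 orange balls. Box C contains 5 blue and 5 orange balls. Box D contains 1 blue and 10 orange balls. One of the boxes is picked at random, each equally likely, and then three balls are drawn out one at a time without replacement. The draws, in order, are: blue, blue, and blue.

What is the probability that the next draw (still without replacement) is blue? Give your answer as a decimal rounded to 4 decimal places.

0.6355

For each hypothesis, P(data | H) works out to: P(data | box A) = (5/10)(4/9)(3/8) = 0.083333; P(data | box B) = (9/11)(8/10)(7/9) = 0.50909; P(data | box C) = (5/10)(4/9)(3/8) = 0.083333; P(data | box D) = (1/11)(0/10) = 0.
Multiplying each by its prior: 1/4 · 0.083333 = 0.020833, 1/4 · 0.50909 = 0.12727, 1/4 · 0.083333 = 0.020833, 1/4 · 0 = 0; summing to 0.16894.
The posterior is then P(box A | data) = 0.12332, P(box B | data) = 0.75336, P(box C | data) = 0.12332, P(box D | data) = 0.
Averaging over the posterior, P(blue next | data) = (2/7)(0.12332) + (3/4)(0.75336) + (2/7)(0.12332) = 0.63549.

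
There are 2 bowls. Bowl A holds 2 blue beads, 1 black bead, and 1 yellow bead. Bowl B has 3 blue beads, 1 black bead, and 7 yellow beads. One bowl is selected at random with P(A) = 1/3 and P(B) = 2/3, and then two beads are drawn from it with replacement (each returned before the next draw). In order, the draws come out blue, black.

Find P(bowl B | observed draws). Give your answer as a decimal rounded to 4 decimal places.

0.2840

Under each hypothesis, the probability of the observed sequence is: P(data | bowl A) = (2/4)(1/4) = 0.125; P(data | bowl B) = (3/11)(1/11) = 0.024793.
The prior-weighted likelihoods are 1/3 · 0.125 = 0.041667, 2/3 · 0.024793 = 0.016529; summing to 0.058196.
By Bayes' rule, P(bowl B | data) = (0.016529) / (0.058196) = 0.28402.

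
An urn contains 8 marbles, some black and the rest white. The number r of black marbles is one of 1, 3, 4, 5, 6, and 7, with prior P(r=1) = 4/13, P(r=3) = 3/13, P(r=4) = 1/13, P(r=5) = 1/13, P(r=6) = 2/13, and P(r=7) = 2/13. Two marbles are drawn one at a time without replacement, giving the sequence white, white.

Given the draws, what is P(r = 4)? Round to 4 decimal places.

For each hypothesis, P(data | H) works out to: P(data | r = 1) = (7/8)(6/7) = 3/4; P(data | r = 3) = (5/8)(4/7) = 5/14; P(data | r = 4) = (4/8)(3/7) = 3/14; P(data | r = 5) = (3/8)(2/7) = 3/28; P(data | r = 6) = (2/8)(1/7) = 1/28; P(data | r = 7) = (1/8)(0/7) = 0.
Weighting by the prior gives 4/13 · 3/4 = 3/13, 3/13 · 5/14 = 15/182, 1/13 · 3/14 = 3/182, 1/13 · 3/28 = 3/364, 2/13 · 1/28 = 1/182, 2/13 · 0 = 0; with total 125/364.
By Bayes' rule, P(r = 4 | data) = (3/182) / (125/364) = 6/125.

0.0480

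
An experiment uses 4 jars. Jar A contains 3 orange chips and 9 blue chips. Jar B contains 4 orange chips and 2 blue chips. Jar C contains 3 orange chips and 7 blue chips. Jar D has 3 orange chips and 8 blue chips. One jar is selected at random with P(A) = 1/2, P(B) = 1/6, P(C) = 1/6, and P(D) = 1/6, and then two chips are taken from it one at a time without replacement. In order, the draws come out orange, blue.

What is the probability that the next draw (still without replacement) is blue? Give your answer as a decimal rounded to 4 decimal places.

Compute the likelihood of the observed sequence for each case: P(data | jar A) = (3/12)(9/11) = 0.20455; P(data | jar B) = (4/6)(2/5) = 0.26667; P(data | jar C) = (3/10)(7/9) = 0.23333; P(data | jar D) = (3/11)(8/10) = 0.21818.
The prior-weighted likelihoods are 1/2 · 0.20455 = 0.10227, 1/6 · 0.26667 = 0.044444, 1/6 · 0.23333 = 0.038889, 1/6 · 0.21818 = 0.036364; summing to 0.22197.
The posterior is then P(jar A | data) = 0.46075, P(jar B | data) = 0.20023, P(jar C | data) = 0.1752, P(jar D | data) = 0.16382.
So P(blue next | data) = Σ P(blue next | H) P(H | data) = (4/5)(0.46075) + (1/4)(0.20023) + (3/4)(0.1752) + (7/9)(0.16382) = 0.67747.

0.6775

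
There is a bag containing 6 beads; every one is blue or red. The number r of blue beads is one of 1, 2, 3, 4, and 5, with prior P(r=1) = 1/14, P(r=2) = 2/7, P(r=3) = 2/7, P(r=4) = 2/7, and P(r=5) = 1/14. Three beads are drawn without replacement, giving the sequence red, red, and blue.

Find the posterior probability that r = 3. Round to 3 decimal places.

0.327

Under each hypothesis, the probability of the observed sequence is: P(data | r = 1) = (5/6)(4/5)(1/4) = 1/6; P(data | r = 2) = (4/6)(3/5)(2/4) = 1/5; P(data | r = 3) = (3/6)(2/5)(3/4) = 3/20; P(data | r = 4) = (2/6)(1/5)(4/4) = 1/15; P(data | r = 5) = (1/6)(0/5) = 0.
The prior-weighted likelihoods are 1/14 · 1/6 = 1/84, 2/7 · 1/5 = 2/35, 2/7 · 3/20 = 3/70, 2/7 · 1/15 = 2/105, 1/14 · 0 = 0; summing to 11/84.
Hence P(r = 3 | data) = (3/70) / (11/84) = 18/55.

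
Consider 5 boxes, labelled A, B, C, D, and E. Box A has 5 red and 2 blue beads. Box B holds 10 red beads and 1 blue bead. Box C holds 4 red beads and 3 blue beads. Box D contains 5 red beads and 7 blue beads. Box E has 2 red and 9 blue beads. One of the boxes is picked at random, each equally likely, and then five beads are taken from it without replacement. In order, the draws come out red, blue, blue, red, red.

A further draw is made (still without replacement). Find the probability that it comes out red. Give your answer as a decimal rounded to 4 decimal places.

The likelihood of the observed sequence under each hypothesis: P(data | box A) = (5/7)(2/6)(1/5)(4/4)(3/3) = 0.047619; P(data | box B) = (10/11)(1/10)(0/9) = 0; P(data | box C) = (4/7)(3/6)(2/5)(3/4)(2/3) = 0.057143; P(data | box D) = (5/12)(7/11)(6/10)(4/9)(3/8) = 0.026515; P(data | box E) = (2/11)(9/10)(8/9)(1/8)(0/7) = 0.
Weighting by the prior gives 1/5 · 0.047619 = 0.0095238, 1/5 · 0 = 0, 1/5 · 0.057143 = 0.011429, 1/5 · 0.026515 = 0.005303, 1/5 · 0 = 0; these sum to 0.026255.
Normalising, the posterior is P(box A | data) = 0.36274, P(box B | data) = 0, P(box C | data) = 0.43528, P(box D | data) = 0.20198, P(box E | data) = 0.
The predictive probability is P(red next | data) = (1)(0.36274) + (1/2)(0.43528) + (2/7)(0.20198) = 0.63809.

0.6381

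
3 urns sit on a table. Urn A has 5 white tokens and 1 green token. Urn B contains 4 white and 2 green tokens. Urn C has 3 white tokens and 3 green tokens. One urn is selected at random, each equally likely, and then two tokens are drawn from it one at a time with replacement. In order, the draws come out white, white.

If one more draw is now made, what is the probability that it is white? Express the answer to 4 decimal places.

The likelihood of the observed sequence under each hypothesis: P(data | urn A) = (5/6)(5/6) = 25/36; P(data | urn B) = (4/6)(4/6) = 4/9; P(data | urn C) = (3/6)(3/6) = 1/4.
Multiplying each by its prior: 1/3 · 25/36 = 25/108, 1/3 · 4/9 = 4/27, 1/3 · 1/4 = 1/12; these sum to 25/54.
The posterior is then P(urn A | data) = 1/2, P(urn B | data) = 8/25, P(urn C | data) = 9/50.
So P(white next | data) = Σ P(white next | H) P(H | data) = (5/6)(1/2) + (2/3)(8/25) + (1/2)(9/50) = 18/25.

0.7200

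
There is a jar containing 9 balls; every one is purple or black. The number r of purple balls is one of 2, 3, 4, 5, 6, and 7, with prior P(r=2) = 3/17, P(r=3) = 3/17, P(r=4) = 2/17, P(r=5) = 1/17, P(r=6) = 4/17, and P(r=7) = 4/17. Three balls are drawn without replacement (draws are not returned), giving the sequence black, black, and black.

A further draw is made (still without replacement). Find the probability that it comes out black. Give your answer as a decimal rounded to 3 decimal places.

Compute the likelihood of the observed sequence for each case: P(data | r = 2) = (7/9)(6/8)(5/7) = 0.41667; P(data | r = 3) = (6/9)(5/8)(4/7) = 0.2381; P(data | r = 4) = (5/9)(4/8)(3/7) = 0.11905; P(data | r = 5) = (4/9)(3/8)(2/7) = 0.047619; P(data | r = 6) = (3/9)(2/8)(1/7) = 0.011905; P(data | r = 7) = (2/9)(1/8)(0/7) = 0.
The prior-weighted likelihoods are 3/17 · 0.41667 = 0.073529, 3/17 · 0.2381 = 0.042017, 2/17 · 0.11905 = 0.014006, 1/17 · 0.047619 = 0.0028011, 4/17 · 0.011905 = 0.0028011, 4/17 · 0 = 0; summing to 0.13515.
Normalising, the posterior is P(r = 2 | data) = 0.54404, P(r = 3 | data) = 0.31088, P(r = 4 | data) = 0.10363, P(r = 5 | data) = 0.020725, P(r = 6 | data) = 0.020725, P(r = 7 | data) = 0.
So P(black next | data) = Σ P(black next | H) P(H | data) = (2/3)(0.54404) + (1/2)(0.31088) + (1/3)(0.10363) + (1/6)(0.020725) + (0)(0.020725) = 0.55613.

0.556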